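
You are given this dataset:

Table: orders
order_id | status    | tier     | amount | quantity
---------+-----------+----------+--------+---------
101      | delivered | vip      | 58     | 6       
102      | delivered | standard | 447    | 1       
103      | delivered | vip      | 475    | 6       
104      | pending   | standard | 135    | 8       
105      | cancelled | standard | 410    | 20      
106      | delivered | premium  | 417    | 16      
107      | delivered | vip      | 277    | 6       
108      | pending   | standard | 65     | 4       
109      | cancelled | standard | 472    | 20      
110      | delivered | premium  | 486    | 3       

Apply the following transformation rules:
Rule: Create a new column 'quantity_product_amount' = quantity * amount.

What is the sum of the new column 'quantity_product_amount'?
32417

Step 1: For each record, compute quantity * amount
Example calculations:
  6 * 58 = 348
  1 * 447 = 447
  6 * 475 = 2850
  ...
Step 2: Sum all derived values
Step 3: Total = 32417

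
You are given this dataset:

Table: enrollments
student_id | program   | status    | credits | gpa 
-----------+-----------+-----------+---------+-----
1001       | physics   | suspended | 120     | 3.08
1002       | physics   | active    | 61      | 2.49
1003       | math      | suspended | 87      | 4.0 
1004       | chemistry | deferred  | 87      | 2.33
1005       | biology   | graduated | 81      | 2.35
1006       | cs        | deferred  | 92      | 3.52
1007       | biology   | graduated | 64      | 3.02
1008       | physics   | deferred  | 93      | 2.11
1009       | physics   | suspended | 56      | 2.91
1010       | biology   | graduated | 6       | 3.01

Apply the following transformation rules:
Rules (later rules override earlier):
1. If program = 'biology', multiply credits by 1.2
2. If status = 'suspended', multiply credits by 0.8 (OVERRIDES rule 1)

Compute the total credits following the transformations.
724.6

Step 1: Rule 2 takes priority for records with status = 'suspended'
  - 3 records: 263 × 0.8 = 210.4
Step 2: Rule 1 applies to remaining records with program = 'biology'
  - 3 records: 151 × 1.2 = 181.2
Step 3: Other records unchanged: 333
Step 4: Final sum = 210.4 + 181.2 + 333 = 724.6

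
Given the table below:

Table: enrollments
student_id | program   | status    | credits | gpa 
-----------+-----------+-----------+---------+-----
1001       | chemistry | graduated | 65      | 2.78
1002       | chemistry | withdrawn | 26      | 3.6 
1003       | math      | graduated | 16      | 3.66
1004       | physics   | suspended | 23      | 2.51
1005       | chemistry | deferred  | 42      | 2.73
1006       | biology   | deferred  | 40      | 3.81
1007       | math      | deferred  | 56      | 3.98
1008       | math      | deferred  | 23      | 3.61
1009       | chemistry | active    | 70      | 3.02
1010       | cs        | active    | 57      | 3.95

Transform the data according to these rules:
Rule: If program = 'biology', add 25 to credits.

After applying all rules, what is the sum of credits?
443

Step 1: Count records where program = 'biology': 1
Step 2: Total bonus added: 1 × 25 = 25
Step 3: Original sum of credits: 418
Step 4: Final sum = 418 + 25 = 443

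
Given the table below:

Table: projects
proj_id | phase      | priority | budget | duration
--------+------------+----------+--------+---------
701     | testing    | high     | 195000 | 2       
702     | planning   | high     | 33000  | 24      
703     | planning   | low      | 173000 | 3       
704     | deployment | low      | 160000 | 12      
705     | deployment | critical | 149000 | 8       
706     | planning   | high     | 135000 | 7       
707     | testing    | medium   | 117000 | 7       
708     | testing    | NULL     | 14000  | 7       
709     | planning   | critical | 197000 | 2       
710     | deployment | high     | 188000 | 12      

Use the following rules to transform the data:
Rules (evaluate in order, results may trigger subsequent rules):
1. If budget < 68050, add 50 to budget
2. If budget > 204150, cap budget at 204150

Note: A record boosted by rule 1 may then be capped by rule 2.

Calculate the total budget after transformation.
1361100

Step 1: Apply rule 1 to records with budget < 68050
  - 2 records get bonus of 50
  - Of these, 0 records then exceed 204150 and get capped
Step 2: Apply rule 2 to records with budget > 204150
  - 0 records (original) are capped
Step 3: Calculate final sum = 1361100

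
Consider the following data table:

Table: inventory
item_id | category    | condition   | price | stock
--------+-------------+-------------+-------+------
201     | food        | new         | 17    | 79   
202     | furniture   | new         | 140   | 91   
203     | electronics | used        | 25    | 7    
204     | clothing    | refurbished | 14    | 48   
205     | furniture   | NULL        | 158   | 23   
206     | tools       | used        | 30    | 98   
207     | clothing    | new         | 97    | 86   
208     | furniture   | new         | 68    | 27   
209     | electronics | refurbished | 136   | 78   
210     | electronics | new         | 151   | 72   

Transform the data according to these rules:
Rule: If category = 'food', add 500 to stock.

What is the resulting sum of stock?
1109

Step 1: Count records where category = 'food': 1
Step 2: Total bonus added: 1 × 500 = 500
Step 3: Original sum of stock: 609
Step 4: Final sum = 609 + 500 = 1109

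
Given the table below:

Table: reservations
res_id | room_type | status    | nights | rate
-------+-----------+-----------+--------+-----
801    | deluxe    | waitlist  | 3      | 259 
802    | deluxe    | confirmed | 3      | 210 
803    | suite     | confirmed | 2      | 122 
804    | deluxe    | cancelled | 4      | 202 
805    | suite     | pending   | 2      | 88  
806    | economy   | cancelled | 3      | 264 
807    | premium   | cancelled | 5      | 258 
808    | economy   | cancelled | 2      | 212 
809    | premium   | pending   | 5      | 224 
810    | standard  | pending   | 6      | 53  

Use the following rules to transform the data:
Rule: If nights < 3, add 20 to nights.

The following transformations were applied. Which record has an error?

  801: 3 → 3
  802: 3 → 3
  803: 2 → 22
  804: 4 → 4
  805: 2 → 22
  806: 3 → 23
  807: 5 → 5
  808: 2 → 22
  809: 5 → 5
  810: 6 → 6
Record 806 has an error. The correct transformed value should be 3, not 23.

Step 1: Check each record against the rule
Step 2: Record 806 has nights = 3
Step 3: Since 3 >= 3, the bonus should not have been applied
Step 4: Correct value = 3, but claimed value = 23
Conclusion: Record 806 has the error.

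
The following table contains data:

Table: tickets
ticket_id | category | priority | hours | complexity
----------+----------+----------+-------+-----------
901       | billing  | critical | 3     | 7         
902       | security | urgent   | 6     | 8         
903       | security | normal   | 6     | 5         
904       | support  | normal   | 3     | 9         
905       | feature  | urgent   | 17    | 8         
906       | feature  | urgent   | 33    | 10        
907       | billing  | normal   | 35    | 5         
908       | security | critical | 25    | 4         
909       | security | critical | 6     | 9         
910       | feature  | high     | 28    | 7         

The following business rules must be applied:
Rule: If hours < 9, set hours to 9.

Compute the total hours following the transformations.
183

Step 1: 5 records have hours < 9
Step 2: These records originally summed to 24
Step 3: After setting to minimum: 5 × 9 = 45
Step 4: Unaffected records sum: 138
Step 5: Final sum = 45 + 138 = 183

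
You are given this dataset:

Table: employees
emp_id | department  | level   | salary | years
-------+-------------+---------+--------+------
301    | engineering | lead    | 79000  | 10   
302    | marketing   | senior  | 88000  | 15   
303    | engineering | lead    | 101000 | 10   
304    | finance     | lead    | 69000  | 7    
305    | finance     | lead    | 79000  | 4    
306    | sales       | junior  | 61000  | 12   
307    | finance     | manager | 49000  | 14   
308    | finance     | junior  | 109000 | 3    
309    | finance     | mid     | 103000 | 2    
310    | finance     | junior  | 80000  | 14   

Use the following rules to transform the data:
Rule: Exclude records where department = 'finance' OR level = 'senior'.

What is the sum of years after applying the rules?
32

Step 1: Find records where department = 'finance' OR level = 'senior'
Step 2: 7 records match, summing to 59
Step 3: Original sum: 91
Step 4: Remaining sum = 91 - 59 = 32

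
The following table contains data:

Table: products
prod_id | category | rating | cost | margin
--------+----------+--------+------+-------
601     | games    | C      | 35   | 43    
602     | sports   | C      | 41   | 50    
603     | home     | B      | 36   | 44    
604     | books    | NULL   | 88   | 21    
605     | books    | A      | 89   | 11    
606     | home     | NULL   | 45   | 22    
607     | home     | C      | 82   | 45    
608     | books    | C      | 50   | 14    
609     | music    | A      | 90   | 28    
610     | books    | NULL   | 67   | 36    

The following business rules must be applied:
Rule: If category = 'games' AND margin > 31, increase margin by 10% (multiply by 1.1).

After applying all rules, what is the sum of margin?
318.3

Step 1: Find records where category = 'games' AND margin > 31
Step 2: 1 records match, summing to 43
Step 3: After multiplier: 43 × 1.1 = 47.3
Step 4: Unaffected records sum: 271
Step 5: Final sum = 47.3 + 271 = 318.3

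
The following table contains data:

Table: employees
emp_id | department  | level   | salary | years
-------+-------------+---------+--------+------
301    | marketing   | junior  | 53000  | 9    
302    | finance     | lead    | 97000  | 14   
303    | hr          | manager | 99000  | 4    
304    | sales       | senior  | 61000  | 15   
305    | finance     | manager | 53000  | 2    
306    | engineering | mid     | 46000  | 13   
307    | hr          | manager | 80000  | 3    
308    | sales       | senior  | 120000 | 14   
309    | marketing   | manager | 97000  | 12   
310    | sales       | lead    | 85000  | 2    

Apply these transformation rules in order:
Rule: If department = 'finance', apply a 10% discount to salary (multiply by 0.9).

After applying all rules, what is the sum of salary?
776000.0

Step 1: Records with department = 'finance' have total salary = 150000
Step 2: Apply multiplier: 150000 × 0.9 = 135000.0
Step 3: Other records total: 641000
Step 4: Final sum = 135000.0 + 641000 = 776000.0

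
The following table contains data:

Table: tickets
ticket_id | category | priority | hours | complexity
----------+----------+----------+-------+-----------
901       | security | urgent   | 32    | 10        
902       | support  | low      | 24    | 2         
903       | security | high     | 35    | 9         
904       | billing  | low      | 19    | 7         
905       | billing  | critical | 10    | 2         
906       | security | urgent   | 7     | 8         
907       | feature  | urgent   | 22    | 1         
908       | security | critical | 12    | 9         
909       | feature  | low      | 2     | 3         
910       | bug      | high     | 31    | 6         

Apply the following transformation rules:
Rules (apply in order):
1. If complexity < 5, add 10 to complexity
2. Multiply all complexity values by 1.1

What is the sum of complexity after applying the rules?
106.7

Step 1: Apply Rule 1 - Add 10 to records with complexity < 5
  - 4 records affected: 8 + (4 × 10) = 48
  - Unaffected records: 49
  - Sum after Rule 1: 97
Step 2: Apply Rule 2 - Multiply all by 1.1
  - 97 × 1.1 = 106.7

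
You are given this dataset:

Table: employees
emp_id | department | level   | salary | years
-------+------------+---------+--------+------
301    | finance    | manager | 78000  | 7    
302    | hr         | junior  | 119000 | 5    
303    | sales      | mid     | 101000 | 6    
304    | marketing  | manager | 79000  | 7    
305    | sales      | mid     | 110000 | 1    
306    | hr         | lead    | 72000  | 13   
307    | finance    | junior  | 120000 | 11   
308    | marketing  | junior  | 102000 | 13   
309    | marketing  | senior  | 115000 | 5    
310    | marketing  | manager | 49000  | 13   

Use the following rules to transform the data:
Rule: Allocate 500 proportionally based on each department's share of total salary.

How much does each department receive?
finance: 104.76, hr: 101.06, marketing: 182.54, sales: 111.64

Step 1: Calculate total salary = 945000
Step 2: Calculate each department's proportion:
  finance: 198000/945000 = 20.95% → 104.76
  hr: 191000/945000 = 20.21% → 101.06
  marketing: 345000/945000 = 36.51% → 182.54
  sales: 211000/945000 = 22.33% → 111.64
Step 3: Verify: sum of allocations ≈ 500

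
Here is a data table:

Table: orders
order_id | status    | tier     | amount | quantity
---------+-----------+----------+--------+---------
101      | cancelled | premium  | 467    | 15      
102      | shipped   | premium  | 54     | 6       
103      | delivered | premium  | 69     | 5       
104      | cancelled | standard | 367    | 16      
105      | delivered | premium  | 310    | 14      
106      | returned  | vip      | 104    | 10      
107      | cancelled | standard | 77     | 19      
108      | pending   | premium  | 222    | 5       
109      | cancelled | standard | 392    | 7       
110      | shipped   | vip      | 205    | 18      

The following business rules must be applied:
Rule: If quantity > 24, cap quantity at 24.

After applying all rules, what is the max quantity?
19

Step 1: Original maximum quantity = 19
Step 2: Check cap of 24 against maximum
Step 3: No records exceed the cap (max 19 <= cap 24), so no capping applies
Step 4: Maximum after transformation = 19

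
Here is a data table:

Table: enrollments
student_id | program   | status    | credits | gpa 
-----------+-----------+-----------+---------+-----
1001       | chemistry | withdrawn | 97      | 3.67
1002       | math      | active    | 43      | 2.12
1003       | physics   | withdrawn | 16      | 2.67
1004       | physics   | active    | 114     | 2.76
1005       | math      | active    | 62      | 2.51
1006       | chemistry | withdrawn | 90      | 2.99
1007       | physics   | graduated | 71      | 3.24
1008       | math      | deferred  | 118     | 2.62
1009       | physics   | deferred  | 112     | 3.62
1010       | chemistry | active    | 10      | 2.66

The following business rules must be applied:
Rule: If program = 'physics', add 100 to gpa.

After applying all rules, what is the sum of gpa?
428.86

Step 1: Count records where program = 'physics': 4
Step 2: Total bonus added: 4 × 100 = 400
Step 3: Original sum of gpa: 28.86
Step 4: Final sum = 28.86 + 400 = 428.86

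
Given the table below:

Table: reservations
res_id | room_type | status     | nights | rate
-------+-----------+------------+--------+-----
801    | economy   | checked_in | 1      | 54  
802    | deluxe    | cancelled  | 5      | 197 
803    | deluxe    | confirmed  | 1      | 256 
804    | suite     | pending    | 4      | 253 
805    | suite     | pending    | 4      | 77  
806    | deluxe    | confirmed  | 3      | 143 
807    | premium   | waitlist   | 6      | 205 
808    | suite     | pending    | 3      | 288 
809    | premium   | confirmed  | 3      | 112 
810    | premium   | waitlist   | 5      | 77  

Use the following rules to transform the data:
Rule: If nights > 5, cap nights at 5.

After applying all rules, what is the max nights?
5

Step 1: Original maximum nights = 6
Step 2: Apply cap at 5
Step 3: 1 records had nights > 5 and were capped
Step 4: Maximum after transformation = 5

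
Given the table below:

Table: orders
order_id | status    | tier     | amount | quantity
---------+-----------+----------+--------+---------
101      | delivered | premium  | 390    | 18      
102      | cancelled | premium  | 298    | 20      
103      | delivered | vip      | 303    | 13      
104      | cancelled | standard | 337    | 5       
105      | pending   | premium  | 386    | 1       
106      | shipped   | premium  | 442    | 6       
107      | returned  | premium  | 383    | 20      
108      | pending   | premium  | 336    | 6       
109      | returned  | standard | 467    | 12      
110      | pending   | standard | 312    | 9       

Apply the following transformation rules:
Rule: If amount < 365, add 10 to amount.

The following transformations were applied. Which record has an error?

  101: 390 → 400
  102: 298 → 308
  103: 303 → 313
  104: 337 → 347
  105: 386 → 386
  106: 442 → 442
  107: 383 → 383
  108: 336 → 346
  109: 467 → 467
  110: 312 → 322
Record 101 has an error. The correct transformed value should be 390, not 400.

Step 1: Check each record against the rule
Step 2: Record 101 has amount = 390
Step 3: Since 390 >= 365, the bonus should not have been applied
Step 4: Correct value = 390, but claimed value = 400
Conclusion: Record 101 has the error.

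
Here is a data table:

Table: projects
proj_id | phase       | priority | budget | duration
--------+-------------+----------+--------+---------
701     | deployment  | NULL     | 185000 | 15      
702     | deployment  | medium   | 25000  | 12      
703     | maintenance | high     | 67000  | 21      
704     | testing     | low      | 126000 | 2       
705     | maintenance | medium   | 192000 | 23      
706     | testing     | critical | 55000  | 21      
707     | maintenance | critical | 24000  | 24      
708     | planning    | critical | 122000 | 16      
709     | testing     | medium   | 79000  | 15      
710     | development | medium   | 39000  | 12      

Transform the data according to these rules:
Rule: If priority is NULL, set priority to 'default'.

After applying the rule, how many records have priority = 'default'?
1

Step 1: Count records where priority IS NULL
Step 2: Found 1 records with NULL priority
Step 3: These records will have priority set to 'default'
Step 4: Records already having priority = 'default': 0
Step 5: Answer: 1 + 0 = 1 records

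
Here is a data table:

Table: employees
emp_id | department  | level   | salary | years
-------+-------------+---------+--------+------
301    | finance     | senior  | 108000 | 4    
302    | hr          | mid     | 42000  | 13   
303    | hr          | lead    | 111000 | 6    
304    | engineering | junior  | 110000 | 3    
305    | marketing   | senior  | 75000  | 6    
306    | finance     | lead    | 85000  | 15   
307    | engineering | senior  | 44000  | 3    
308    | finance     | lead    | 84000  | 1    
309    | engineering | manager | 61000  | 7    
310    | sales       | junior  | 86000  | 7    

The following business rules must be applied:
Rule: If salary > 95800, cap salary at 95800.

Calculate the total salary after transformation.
764400

Step 1: 3 records have salary > 95800
Step 2: These records originally summed to 329000
Step 3: After capping: 3 × 95800 = 287400
Step 4: Unaffected records sum: 477000
Step 5: Final sum = 287400 + 477000 = 764400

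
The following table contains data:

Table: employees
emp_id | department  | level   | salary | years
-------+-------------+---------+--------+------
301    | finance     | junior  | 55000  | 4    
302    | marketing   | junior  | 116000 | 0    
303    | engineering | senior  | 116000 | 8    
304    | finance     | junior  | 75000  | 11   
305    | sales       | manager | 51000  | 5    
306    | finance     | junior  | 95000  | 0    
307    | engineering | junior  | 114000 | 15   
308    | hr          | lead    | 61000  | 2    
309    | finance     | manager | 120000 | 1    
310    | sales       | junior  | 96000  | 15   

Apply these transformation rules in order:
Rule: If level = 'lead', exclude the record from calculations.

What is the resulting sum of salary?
838000

Step 1: Identify records where level = 'lead'
Step 2: The excluded records sum to 61000
Step 3: Original total salary = 899000
Step 4: Remaining total = 899000 - 61000 = 838000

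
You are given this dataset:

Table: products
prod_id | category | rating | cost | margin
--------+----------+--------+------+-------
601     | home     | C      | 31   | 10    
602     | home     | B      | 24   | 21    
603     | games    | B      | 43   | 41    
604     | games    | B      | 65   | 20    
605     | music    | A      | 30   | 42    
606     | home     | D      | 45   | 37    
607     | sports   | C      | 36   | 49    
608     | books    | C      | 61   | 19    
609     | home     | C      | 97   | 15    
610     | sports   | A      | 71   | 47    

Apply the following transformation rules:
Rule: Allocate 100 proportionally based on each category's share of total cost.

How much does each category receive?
books: 12.13, games: 21.47, home: 39.17, music: 5.96, sports: 21.27

Step 1: Calculate total cost = 503
Step 2: Calculate each category's proportion:
  books: 61/503 = 12.13% → 12.13
  games: 108/503 = 21.47% → 21.47
  home: 197/503 = 39.17% → 39.17
  music: 30/503 = 5.96% → 5.96
  sports: 107/503 = 21.27% → 21.27
Step 3: Verify: sum of allocations ≈ 100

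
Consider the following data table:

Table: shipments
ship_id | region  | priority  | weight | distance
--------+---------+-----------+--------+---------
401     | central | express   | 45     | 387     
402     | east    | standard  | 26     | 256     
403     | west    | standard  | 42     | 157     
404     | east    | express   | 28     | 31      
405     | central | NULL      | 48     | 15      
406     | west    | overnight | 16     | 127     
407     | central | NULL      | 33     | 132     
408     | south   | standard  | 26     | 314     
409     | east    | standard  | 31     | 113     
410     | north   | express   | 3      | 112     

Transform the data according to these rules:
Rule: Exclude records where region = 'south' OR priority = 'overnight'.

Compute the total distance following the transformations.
1203

Step 1: Find records where region = 'south' OR priority = 'overnight'
Step 2: 2 records match, summing to 441
Step 3: Original sum: 1644
Step 4: Remaining sum = 1644 - 441 = 1203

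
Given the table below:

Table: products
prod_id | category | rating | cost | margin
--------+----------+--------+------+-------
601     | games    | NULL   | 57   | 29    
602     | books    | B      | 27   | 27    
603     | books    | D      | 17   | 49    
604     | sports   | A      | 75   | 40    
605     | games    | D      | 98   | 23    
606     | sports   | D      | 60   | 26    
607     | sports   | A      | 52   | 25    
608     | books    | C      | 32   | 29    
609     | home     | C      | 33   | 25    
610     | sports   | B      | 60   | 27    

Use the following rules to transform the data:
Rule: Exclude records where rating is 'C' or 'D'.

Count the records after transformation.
5

Step 1: Count records to exclude
  - 2 (C) + 3 (D) = 5 records
Step 2: Total records: 10
Step 3: Remaining = 10 - 5 = 5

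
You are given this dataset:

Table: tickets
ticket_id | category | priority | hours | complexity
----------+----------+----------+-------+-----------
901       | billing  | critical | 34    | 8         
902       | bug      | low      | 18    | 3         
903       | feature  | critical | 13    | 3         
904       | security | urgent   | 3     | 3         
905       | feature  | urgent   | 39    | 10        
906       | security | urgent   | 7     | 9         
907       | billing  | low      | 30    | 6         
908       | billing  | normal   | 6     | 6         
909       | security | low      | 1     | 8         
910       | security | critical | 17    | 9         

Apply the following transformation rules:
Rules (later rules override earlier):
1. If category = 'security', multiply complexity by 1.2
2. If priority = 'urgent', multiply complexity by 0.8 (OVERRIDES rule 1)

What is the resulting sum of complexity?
64.0

Step 1: Rule 2 takes priority for records with priority = 'urgent'
  - 3 records: 22 × 0.8 = 17.6
Step 2: Rule 1 applies to remaining records with category = 'security'
  - 2 records: 17 × 1.2 = 20.4
Step 3: Other records unchanged: 26
Step 4: Final sum = 17.6 + 20.4 + 26 = 64.0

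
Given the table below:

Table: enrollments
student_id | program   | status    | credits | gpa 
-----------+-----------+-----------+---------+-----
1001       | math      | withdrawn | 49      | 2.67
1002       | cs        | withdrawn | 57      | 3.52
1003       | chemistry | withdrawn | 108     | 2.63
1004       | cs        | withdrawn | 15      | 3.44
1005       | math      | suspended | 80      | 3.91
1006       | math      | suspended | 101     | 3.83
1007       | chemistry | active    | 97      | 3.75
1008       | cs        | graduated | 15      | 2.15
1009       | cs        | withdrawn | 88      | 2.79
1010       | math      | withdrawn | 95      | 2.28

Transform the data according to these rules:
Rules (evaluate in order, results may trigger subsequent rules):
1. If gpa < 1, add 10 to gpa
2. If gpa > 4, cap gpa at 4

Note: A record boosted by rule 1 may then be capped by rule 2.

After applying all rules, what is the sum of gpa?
30.97

Step 1: Apply rule 1 to records with gpa < 1
  - 0 records get bonus of 10
  - Of these, 0 records then exceed 4 and get capped
Step 2: Apply rule 2 to records with gpa > 4
  - 0 records (original) are capped
Step 3: Calculate final sum = 30.97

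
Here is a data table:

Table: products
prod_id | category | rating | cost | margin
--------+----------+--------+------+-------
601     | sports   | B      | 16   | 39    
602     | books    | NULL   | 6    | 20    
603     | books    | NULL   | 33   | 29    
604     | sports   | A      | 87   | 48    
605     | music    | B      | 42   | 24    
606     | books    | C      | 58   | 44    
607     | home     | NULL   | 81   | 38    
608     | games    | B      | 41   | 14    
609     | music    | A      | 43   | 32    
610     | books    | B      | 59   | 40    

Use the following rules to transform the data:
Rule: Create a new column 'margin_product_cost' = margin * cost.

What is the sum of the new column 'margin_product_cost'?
16825

Step 1: For each record, compute margin * cost
Example calculations:
  39 * 16 = 624
  20 * 6 = 120
  29 * 33 = 957
  ...
Step 2: Sum all derived values
Step 3: Total = 16825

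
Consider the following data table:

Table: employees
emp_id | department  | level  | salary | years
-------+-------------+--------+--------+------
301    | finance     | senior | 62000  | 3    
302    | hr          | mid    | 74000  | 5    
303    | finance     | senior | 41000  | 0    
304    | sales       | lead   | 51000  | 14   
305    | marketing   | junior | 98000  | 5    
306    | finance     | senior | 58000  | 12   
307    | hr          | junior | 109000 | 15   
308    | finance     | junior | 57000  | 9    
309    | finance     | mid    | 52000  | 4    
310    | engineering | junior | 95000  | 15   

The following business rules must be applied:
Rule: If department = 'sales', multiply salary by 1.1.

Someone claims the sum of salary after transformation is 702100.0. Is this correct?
Yes, the result is correct.

Step 1: Calculate the correct sum after transformation
Step 2: Apply multiplier 1.1 to records where department = 'sales'
Step 3: Correct result = 702100.0
Step 4: Claimed result = 702100.0
Step 5: 702100.0 = 702100.0 ✓
Conclusion: The claimed result is correct.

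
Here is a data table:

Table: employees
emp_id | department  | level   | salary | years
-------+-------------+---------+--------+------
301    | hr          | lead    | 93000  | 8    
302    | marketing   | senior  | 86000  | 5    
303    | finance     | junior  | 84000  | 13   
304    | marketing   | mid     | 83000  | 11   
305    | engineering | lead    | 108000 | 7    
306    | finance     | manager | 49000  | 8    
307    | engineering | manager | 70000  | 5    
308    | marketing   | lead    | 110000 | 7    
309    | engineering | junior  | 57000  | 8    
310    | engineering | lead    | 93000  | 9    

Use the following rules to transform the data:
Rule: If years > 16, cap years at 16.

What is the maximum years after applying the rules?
13

Step 1: Original maximum years = 13
Step 2: Check cap of 16 against maximum
Step 3: No records exceed the cap (max 13 <= cap 16), so no capping applies
Step 4: Maximum after transformation = 13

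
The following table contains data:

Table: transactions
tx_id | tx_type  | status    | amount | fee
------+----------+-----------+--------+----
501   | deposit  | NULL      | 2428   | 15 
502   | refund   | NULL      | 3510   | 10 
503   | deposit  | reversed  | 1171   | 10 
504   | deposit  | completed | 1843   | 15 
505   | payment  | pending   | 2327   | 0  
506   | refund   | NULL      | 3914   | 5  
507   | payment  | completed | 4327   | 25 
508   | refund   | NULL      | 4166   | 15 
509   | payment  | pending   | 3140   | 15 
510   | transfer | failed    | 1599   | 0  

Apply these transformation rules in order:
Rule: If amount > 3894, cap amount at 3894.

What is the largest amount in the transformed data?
3894

Step 1: Original maximum amount = 4327
Step 2: Apply cap at 3894
Step 3: 3 records had amount > 3894 and were capped
Step 4: Maximum after transformation = 3894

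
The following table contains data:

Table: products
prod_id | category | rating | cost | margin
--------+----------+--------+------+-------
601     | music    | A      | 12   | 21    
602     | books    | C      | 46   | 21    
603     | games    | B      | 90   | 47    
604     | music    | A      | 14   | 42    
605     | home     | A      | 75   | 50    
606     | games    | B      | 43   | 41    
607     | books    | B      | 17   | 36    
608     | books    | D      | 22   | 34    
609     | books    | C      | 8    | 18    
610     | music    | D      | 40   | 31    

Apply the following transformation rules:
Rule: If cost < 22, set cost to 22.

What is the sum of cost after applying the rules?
404

Step 1: 4 records have cost < 22
Step 2: These records originally summed to 51
Step 3: After setting to minimum: 4 × 22 = 88
Step 4: Unaffected records sum: 316
Step 5: Final sum = 88 + 316 = 404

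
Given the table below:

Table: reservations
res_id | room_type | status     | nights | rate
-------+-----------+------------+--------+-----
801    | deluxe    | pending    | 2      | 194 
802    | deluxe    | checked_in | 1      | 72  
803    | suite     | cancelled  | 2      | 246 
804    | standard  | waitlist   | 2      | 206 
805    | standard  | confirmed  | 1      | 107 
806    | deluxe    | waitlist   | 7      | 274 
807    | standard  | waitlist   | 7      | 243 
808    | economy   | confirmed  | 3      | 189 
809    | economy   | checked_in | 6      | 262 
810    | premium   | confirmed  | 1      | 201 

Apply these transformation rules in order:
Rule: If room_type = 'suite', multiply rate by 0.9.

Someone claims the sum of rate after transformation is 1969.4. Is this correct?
Yes, the result is correct.

Step 1: Calculate the correct sum after transformation
Step 2: Apply multiplier 0.9 to records where room_type = 'suite'
Step 3: Correct result = 1969.4
Step 4: Claimed result = 1969.4
Step 5: 1969.4 = 1969.4 ✓
Conclusion: The claimed result is correct.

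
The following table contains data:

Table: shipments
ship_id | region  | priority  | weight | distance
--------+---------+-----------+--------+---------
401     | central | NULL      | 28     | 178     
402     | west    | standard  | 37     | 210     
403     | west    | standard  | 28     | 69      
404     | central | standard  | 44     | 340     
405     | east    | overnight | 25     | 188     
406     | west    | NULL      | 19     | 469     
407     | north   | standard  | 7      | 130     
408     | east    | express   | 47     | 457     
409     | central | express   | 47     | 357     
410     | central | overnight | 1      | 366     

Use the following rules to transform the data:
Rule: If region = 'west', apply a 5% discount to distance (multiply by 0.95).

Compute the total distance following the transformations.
2726.6

Step 1: Records with region = 'west' have total distance = 748
Step 2: Apply multiplier: 748 × 0.95 = 710.6
Step 3: Other records total: 2016
Step 4: Final sum = 710.6 + 2016 = 2726.6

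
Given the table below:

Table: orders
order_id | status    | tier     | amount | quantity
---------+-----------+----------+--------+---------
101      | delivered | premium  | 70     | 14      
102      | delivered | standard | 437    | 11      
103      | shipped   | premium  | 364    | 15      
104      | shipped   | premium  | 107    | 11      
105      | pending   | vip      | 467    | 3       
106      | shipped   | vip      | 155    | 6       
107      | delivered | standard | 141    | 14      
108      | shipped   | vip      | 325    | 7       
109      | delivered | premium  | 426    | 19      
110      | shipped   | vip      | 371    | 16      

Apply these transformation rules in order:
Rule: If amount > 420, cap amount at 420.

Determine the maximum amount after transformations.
420

Step 1: Original maximum amount = 467
Step 2: Apply cap at 420
Step 3: 3 records had amount > 420 and were capped
Step 4: Maximum after transformation = 420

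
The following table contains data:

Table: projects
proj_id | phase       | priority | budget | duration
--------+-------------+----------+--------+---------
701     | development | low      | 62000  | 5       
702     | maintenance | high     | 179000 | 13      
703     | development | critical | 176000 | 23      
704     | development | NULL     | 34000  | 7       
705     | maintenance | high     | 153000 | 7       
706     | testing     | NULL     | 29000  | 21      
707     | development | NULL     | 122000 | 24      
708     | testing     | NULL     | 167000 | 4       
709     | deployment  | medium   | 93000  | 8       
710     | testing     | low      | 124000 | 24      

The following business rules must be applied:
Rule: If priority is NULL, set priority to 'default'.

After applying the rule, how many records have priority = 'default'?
4

Step 1: Count records where priority IS NULL
Step 2: Found 4 records with NULL priority
Step 3: These records will have priority set to 'default'
Step 4: Records already having priority = 'default': 0
Step 5: Answer: 4 + 0 = 4 records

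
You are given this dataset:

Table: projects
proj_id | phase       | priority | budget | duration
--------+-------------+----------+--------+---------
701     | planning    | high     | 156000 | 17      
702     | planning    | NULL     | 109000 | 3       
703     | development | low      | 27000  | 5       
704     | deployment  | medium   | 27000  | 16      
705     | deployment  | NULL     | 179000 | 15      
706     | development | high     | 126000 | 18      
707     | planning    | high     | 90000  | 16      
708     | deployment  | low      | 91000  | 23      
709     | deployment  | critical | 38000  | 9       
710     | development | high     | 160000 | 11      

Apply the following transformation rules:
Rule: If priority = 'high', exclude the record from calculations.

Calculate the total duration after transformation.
71

Step 1: Identify records where priority = 'high'
Step 2: The excluded records sum to 62
Step 3: Original total duration = 133
Step 4: Remaining total = 133 - 62 = 71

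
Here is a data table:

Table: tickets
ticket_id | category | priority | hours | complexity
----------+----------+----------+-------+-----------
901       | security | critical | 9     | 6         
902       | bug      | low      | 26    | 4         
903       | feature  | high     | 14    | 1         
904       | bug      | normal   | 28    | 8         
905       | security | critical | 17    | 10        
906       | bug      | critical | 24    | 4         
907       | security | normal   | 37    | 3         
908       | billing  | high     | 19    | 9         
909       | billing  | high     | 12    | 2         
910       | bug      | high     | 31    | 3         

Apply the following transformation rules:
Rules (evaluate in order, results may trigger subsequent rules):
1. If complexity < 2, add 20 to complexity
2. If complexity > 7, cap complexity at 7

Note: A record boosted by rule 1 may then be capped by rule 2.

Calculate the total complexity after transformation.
50

Step 1: Apply rule 1 to records with complexity < 2
  - 1 records get bonus of 20
  - Of these, 1 records then exceed 7 and get capped
Step 2: Apply rule 2 to records with complexity > 7
  - 3 records (original) are capped
Step 3: Calculate final sum = 50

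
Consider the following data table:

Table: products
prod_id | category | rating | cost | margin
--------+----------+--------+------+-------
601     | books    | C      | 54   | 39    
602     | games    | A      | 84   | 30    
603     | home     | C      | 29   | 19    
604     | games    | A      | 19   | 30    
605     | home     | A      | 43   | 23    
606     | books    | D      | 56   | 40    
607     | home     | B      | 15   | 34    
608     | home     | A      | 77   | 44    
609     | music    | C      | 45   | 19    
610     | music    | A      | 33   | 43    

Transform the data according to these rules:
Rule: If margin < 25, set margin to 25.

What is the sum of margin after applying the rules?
335

Step 1: 3 records have margin < 25
Step 2: These records originally summed to 61
Step 3: After setting to minimum: 3 × 25 = 75
Step 4: Unaffected records sum: 260
Step 5: Final sum = 75 + 260 = 335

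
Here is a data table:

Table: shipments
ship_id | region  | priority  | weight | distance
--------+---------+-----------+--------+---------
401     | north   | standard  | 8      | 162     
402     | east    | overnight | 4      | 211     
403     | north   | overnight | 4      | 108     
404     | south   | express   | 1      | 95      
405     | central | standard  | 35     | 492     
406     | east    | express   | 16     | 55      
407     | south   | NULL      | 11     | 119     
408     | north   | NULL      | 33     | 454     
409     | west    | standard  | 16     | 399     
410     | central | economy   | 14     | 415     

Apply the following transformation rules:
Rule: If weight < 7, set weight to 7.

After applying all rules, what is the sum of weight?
154

Step 1: 3 records have weight < 7
Step 2: These records originally summed to 9
Step 3: After setting to minimum: 3 × 7 = 21
Step 4: Unaffected records sum: 133
Step 5: Final sum = 21 + 133 = 154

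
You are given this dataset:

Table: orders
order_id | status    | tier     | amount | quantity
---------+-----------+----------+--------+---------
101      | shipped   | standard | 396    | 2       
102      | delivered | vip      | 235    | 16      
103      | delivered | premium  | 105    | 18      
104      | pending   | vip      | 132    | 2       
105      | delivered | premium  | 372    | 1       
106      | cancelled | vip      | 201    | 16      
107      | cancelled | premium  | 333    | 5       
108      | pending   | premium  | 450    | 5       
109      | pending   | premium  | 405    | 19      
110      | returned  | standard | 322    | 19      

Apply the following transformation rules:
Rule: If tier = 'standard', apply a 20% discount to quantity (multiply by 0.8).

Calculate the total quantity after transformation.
98.8

Step 1: Records with tier = 'standard' have total quantity = 21
Step 2: Apply multiplier: 21 × 0.8 = 16.8
Step 3: Other records total: 82
Step 4: Final sum = 16.8 + 82 = 98.8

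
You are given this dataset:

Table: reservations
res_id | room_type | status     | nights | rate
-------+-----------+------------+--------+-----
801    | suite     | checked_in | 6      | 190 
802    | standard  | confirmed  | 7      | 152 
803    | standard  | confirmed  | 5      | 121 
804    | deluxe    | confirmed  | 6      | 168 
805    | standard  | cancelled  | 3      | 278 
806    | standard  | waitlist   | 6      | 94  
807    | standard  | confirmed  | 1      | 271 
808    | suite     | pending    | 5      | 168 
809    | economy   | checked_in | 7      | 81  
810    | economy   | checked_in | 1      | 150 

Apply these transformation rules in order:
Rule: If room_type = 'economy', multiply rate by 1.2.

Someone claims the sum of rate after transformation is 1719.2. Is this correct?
Yes, the result is correct.

Step 1: Calculate the correct sum after transformation
Step 2: Apply multiplier 1.2 to records where room_type = 'economy'
Step 3: Correct result = 1719.2
Step 4: Claimed result = 1719.2
Step 5: 1719.2 = 1719.2 ✓
Conclusion: The claimed result is correct.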